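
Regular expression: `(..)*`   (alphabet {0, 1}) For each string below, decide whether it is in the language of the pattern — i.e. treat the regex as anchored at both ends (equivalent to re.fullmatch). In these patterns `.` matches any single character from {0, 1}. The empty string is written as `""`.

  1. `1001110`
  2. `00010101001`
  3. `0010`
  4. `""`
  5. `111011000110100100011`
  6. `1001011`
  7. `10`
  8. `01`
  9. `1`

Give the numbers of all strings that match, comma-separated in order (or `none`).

3, 4, 7, 8

1 → no match
2 → no match
3 → match
4 → match
5 → no match
6 → no match
7 → match
8 → match
9 → no match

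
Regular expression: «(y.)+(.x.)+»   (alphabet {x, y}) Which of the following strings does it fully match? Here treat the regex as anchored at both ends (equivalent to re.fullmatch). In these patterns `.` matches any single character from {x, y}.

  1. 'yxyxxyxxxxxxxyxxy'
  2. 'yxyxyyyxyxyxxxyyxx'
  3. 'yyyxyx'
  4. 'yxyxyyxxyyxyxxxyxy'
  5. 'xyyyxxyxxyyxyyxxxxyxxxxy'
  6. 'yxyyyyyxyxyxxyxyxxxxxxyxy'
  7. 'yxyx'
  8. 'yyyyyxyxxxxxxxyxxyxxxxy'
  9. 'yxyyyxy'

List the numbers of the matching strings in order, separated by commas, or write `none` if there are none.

1 → match
2 → match
3. 'yyyxyx' → no match
4 → match
5 → no match — must start with 'y'
6 → match
7. 'yxyx' → no match
8 → match
9. 'yxyyyxy' → match

1, 2, 4, 6, 8, 9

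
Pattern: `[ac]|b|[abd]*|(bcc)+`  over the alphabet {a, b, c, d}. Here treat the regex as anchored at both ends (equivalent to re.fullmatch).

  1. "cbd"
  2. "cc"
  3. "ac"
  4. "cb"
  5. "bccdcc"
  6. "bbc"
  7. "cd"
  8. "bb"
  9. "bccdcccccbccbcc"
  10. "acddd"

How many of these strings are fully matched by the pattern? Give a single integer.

1 → no match
2 → no match
3 → no match
4 → no match
5 → no match
6 → no match
7 → no match
8 → match
9 → no match
10 → no match
Total matched: 1

1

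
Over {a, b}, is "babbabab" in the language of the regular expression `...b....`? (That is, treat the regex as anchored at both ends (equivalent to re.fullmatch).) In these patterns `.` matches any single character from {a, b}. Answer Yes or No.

Yes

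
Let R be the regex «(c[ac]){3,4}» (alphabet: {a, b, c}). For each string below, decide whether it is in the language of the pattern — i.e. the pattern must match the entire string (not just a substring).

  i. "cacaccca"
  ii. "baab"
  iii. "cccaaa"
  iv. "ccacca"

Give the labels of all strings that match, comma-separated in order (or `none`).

i

i → match
ii → no match — must start with "c"
iii → no match
iv → no match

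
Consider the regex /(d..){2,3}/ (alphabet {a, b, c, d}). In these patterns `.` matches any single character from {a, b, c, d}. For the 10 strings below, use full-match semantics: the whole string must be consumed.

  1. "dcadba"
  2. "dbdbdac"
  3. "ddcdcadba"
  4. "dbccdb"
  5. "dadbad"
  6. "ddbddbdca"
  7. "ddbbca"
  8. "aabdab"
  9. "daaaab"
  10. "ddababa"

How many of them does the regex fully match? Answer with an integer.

3

1 → match
2 → no match
3 → match
4 → no match
5 → no match
6 → match
7 → no match
8 → no match — must start with "d"
9 → no match
10 → no match
Total matched: 3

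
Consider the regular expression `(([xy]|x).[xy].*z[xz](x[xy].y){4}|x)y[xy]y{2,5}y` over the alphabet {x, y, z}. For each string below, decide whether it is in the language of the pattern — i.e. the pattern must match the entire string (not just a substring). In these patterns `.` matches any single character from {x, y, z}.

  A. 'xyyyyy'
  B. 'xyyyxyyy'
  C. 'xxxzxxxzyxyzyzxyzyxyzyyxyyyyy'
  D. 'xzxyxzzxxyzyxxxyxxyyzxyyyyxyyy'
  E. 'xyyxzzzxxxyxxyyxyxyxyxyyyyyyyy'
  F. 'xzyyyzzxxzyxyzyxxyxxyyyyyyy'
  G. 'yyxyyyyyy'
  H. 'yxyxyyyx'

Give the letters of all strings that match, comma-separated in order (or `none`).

A, E

A → match
B → no match
C → no match
D → no match
E → match
F → no match
G → no match
H → no match — must end with 'yy'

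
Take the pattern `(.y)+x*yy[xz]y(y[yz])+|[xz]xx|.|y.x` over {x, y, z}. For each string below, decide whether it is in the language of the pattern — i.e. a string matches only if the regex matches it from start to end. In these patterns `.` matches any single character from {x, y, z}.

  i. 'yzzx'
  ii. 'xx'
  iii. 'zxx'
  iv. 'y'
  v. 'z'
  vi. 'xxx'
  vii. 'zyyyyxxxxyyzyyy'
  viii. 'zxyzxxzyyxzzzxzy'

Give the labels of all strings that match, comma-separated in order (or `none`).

i → no match
ii → no match
iii → match
iv → match
v → match
vi → match
vii → no match
viii → no match

iii, iv, v, vi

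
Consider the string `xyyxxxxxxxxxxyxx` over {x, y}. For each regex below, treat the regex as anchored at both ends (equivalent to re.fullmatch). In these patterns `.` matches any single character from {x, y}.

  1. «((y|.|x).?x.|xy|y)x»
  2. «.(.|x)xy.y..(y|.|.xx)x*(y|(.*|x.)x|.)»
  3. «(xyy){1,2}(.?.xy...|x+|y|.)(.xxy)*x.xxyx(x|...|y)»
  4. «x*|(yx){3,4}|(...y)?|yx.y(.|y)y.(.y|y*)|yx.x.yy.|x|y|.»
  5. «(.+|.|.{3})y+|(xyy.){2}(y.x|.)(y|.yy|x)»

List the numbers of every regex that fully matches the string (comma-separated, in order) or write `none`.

3

1 → no match
2 → no match
3 → match
4 → no match
5 → no match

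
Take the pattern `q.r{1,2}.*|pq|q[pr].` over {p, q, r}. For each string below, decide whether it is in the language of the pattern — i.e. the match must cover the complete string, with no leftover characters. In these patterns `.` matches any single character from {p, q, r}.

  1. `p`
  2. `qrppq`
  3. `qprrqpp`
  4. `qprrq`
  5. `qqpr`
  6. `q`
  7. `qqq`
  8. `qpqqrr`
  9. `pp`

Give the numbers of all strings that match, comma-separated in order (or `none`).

1 → no match
2 → no match
3 → match
4 → match
5 → no match
6 → no match
7 → no match
8 → no match
9 → no match

3, 4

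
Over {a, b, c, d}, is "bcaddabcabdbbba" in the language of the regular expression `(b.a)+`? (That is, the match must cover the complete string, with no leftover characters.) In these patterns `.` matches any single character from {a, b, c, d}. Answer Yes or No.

No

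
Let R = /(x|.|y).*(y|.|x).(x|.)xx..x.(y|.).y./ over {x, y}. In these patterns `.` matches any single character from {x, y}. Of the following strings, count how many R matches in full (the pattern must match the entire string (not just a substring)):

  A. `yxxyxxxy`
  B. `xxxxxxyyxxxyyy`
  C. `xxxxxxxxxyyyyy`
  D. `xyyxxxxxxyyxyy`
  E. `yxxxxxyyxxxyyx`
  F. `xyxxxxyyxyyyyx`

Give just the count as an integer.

A. `yxxyxxxy` → no match
B → match
C → match
D → match
E → match
F → match
Total matched: 5

5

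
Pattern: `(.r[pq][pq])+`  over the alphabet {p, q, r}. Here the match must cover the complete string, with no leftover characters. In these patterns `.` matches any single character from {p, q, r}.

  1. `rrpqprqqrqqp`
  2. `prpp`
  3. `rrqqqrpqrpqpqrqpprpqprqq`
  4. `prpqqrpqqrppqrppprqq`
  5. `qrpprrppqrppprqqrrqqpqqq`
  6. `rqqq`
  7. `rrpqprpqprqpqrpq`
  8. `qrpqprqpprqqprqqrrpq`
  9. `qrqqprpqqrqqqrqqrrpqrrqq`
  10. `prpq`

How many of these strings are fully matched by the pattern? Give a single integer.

6

1. `rrpqprqqrqqp` → no match
2. `prpp` → match
3 → no match
4 → match
5 → no match
6. `rqqq` → no match
7 → match
8 → match
9 → match
10. `prpq` → match
Total matched: 6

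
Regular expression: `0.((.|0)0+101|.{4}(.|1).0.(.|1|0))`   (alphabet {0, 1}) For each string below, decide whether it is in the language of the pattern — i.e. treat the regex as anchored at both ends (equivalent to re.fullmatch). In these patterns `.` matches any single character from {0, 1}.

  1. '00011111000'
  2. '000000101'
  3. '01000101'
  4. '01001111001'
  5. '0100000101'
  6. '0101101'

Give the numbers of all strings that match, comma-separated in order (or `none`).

1, 2, 3, 4, 5

1. '00011111000' → match
2. '000000101' → match
3. '01000101' → match
4. '01001111001' → match
5. '0100000101' → match
6. '0101101' → no match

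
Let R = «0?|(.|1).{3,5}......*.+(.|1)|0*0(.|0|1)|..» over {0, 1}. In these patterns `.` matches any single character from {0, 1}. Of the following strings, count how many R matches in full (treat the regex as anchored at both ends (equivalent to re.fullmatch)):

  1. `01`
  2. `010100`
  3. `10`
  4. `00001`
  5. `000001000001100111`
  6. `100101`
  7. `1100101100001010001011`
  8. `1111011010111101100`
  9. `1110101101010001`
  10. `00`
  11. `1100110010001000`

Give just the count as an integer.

9

1 → match
2 → no match
3 → match
4 → match
5 → match
6 → no match
7 → match
8 → match
9 → match
10 → match
11 → match
Total matched: 9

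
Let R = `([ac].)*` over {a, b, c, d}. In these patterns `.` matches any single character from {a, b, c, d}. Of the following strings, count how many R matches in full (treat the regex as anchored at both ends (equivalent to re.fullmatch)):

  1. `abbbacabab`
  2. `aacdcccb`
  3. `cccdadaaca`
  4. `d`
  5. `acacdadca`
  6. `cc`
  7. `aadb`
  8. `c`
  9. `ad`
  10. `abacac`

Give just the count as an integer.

5

1 → no match
2 → match
3 → match
4 → no match
5 → no match
6 → match
7 → no match
8 → no match
9 → match
10 → match
Total matched: 5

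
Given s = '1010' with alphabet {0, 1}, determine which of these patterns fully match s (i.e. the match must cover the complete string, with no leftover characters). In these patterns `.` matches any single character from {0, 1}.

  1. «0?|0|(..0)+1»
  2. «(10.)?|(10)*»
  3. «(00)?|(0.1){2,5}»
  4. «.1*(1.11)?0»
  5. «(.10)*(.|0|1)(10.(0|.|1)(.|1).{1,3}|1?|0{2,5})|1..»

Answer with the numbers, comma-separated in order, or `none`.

1 → no match
2 → match
3 → no match
4 → no match
5 → no match

2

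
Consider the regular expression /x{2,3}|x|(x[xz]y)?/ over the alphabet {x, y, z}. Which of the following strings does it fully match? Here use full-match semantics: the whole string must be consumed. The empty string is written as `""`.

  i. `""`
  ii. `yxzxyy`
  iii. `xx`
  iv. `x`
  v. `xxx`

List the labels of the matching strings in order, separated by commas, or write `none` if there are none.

i → match
ii → no match
iii → match
iv → match
v → match

i, iii, iv, v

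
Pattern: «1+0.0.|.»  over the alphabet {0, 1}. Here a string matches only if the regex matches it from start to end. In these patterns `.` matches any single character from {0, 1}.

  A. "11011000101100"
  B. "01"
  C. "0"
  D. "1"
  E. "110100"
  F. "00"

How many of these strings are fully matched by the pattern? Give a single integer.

3

A → no match
B → no match
C → match
D → match
E → match
F → no match
Total matched: 3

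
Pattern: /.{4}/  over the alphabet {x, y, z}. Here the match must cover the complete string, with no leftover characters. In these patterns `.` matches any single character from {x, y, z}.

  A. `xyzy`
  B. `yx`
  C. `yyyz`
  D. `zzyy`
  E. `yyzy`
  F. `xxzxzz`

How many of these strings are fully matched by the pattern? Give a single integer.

A → match
B → no match
C → match
D → match
E → match
F → no match
Total matched: 4

4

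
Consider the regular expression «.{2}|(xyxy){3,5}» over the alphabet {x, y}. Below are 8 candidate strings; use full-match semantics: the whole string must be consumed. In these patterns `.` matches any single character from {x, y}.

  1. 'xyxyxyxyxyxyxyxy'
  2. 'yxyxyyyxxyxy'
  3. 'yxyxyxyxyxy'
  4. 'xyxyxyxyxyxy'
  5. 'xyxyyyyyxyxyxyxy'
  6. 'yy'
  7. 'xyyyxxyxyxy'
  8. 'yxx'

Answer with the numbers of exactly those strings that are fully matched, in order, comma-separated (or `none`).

1 → match
2 → no match
3 → no match
4 → match
5 → no match
6 → match
7 → no match
8 → no match

1, 4, 6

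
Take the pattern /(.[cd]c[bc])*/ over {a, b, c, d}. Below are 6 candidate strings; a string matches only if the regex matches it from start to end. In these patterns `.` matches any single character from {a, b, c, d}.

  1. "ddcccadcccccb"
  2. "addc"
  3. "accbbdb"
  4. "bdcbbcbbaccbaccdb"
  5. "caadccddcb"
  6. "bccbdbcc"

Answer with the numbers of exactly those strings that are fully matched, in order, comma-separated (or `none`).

none

1 → no match
2. "addc" → no match
3. "accbbdb" → no match
4 → no match
5. "caadccddcb" → no match
6. "bccbdbcc" → no match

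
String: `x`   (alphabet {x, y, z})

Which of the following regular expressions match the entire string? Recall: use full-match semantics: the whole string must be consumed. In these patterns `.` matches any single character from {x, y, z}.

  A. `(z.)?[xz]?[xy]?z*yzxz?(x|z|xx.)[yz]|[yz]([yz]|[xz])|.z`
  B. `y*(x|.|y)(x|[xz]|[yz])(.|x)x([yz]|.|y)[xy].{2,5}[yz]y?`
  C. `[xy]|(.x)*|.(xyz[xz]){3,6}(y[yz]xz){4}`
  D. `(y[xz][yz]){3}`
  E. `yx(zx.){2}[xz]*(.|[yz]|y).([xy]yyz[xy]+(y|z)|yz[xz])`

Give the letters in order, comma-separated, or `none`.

A → no match
B → no match
C → match
D → no match — must start with `y`
E → no match — must start with `yxzx`

C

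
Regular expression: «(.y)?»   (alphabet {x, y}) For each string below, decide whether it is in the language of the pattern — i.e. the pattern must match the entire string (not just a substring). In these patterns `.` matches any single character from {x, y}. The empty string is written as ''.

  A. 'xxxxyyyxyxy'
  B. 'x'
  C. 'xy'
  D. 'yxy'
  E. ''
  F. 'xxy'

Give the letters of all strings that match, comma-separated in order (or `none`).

C, E

A. 'xxxxyyyxyxy' → no match
B. 'x' → no match
C. 'xy' → match
D. 'yxy' → no match
E. '' → match
F. 'xxy' → no match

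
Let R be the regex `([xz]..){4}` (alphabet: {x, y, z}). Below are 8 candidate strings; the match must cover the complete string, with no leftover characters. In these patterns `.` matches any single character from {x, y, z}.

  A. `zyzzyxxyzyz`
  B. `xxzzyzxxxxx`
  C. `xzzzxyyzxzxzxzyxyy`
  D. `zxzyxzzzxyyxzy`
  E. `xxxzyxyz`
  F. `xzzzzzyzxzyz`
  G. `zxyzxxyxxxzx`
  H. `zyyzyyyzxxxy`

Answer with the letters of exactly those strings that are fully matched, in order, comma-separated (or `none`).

A → no match
B → no match
C → no match
D → no match
E → no match
F → no match
G → no match
H → no match

none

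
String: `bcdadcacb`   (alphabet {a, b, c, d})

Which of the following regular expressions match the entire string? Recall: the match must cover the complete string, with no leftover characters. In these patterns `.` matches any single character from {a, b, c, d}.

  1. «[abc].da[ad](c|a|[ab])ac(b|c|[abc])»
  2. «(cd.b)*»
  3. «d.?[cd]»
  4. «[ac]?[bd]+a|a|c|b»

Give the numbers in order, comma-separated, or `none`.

1 → match
2 → no match
3 → no match — must start with `d`
4 → no match

1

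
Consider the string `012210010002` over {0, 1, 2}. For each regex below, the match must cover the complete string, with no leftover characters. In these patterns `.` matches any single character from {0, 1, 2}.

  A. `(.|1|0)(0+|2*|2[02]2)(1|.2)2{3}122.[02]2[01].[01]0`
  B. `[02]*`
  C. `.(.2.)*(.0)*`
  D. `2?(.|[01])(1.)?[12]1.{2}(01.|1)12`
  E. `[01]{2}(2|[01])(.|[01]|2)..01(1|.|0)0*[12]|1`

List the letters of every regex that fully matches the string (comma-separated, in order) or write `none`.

E

A → no match — must end with `0`
B → no match
C → no match
D → no match — must end with `12`
E → match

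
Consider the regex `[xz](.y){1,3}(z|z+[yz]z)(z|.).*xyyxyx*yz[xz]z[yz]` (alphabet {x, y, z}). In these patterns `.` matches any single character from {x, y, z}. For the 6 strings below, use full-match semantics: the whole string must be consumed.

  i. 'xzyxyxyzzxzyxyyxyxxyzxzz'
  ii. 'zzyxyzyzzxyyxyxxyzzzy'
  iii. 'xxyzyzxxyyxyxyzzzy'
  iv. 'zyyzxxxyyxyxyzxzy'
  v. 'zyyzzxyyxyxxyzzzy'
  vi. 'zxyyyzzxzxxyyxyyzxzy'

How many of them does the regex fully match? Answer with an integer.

6

i → match
ii → match
iii → match
iv → match
v → match
vi → match
Total matched: 6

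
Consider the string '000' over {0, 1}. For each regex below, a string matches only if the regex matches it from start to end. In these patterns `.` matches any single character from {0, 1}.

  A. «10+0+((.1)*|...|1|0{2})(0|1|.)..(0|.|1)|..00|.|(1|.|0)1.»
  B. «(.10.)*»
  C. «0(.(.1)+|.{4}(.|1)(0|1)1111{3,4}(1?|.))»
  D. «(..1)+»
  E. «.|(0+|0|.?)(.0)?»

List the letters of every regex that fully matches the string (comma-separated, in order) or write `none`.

A → no match
B → no match
C → no match
D → no match — must end with '1'
E → match

E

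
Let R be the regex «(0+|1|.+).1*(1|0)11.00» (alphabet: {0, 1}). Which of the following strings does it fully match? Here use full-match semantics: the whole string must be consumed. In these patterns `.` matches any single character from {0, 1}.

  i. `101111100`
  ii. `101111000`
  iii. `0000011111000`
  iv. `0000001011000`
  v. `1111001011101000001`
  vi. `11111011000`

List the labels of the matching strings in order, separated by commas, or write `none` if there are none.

i, ii, iii, iv, vi

i → match
ii → match
iii → match
iv → match
v → no match — must end with `00`
vi → match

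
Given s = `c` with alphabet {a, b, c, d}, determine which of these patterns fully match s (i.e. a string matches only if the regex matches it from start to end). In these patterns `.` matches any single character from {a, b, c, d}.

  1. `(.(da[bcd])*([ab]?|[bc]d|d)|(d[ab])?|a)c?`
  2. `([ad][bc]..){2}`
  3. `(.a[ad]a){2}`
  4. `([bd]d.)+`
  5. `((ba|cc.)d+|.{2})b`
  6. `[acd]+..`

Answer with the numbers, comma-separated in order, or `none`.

1

1 → match
2 → no match
3 → no match — must end with `a`
4 → no match
5 → no match — must end with `b`
6 → no match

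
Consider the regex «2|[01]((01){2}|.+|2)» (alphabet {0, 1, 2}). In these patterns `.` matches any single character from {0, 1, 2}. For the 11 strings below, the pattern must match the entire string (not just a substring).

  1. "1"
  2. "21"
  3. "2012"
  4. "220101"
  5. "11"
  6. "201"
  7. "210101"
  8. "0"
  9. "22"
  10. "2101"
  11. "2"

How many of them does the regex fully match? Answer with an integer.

2

1 → no match
2 → no match
3 → no match
4 → no match
5 → match
6 → no match
7 → no match
8 → no match
9 → no match
10 → no match
11 → match
Total matched: 2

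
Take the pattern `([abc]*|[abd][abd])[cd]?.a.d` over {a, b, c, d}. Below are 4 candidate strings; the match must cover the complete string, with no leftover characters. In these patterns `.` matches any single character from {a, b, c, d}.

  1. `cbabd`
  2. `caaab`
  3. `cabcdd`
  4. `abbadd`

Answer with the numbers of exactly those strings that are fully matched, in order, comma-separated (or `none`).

1, 4

1 → match
2 → no match — must end with `d`
3 → no match
4 → match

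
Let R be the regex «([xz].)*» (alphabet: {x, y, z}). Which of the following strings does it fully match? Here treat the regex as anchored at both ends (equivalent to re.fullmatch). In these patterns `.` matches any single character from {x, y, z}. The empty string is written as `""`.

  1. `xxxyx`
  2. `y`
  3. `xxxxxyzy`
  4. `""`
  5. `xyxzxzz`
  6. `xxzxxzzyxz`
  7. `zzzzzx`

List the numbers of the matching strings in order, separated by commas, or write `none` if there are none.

1 → no match
2 → no match
3 → match
4 → match
5 → no match
6 → match
7 → match

3, 4, 6, 7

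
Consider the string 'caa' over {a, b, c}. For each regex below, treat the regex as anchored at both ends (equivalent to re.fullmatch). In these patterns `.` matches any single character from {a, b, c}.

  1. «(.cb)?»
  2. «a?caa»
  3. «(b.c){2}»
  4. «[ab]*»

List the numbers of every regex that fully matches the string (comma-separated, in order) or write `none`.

1 → no match
2 → match
3 → no match — must start with 'b'
4 → no match

2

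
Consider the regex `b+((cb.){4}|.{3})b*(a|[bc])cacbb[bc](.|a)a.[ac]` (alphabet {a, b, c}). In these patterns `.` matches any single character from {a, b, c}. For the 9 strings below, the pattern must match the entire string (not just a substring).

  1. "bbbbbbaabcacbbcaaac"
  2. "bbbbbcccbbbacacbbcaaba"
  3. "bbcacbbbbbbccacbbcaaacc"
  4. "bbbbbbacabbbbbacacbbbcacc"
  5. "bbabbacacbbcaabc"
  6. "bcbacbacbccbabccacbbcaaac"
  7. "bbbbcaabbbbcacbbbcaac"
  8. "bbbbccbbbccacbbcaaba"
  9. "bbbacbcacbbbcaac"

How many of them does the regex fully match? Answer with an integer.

1 → match
2 → match
3 → no match
4 → match
5 → match
6 → match
7 → match
8 → match
9 → match
Total matched: 8

8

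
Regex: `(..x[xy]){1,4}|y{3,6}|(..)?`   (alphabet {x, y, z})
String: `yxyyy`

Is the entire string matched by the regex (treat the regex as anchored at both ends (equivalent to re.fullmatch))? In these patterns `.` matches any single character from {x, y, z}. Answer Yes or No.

No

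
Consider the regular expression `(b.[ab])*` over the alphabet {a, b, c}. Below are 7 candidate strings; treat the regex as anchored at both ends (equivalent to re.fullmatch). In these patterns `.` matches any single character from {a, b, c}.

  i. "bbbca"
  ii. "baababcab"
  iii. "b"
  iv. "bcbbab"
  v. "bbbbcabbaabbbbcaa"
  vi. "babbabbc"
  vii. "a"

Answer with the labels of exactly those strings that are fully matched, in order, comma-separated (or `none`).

i. "bbbca" → no match
ii. "baababcab" → no match
iii. "b" → no match
iv. "bcbbab" → match
v → no match
vi. "babbabbc" → no match
vii. "a" → no match

iv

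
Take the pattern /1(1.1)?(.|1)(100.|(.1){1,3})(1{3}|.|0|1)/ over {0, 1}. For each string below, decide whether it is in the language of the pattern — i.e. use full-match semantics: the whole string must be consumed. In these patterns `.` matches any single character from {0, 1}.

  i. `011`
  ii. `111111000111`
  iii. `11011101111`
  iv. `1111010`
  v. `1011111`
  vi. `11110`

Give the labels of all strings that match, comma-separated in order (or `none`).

i → no match — must start with `1`
ii → match
iii → match
iv → match
v → match
vi → match

ii, iii, iv, v, vi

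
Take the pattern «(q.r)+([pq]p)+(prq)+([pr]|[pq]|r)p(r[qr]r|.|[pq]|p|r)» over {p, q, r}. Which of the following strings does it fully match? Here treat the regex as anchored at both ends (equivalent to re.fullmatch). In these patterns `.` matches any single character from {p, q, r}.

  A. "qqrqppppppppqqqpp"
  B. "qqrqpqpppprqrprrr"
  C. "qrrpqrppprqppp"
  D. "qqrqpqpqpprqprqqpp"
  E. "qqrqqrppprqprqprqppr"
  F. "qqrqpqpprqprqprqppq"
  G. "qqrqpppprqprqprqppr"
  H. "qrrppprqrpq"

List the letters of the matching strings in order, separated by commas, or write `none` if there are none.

A → no match
B → match
C → no match
D → match
E → match
F → match
G → match
H → match

B, D, E, F, G, H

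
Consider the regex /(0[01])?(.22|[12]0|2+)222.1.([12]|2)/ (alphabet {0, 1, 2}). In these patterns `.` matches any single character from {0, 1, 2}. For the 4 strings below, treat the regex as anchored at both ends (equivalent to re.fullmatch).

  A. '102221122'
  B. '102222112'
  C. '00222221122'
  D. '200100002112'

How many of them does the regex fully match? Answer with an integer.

3

A → match
B → match
C → match
D → no match
Total matched: 3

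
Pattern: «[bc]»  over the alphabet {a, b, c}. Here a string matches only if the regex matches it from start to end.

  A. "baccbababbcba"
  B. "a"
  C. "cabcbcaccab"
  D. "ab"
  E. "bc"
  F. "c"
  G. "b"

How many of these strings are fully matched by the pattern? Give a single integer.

A → no match
B → no match
C → no match
D → no match
E → no match
F → match
G → match
Total matched: 2

2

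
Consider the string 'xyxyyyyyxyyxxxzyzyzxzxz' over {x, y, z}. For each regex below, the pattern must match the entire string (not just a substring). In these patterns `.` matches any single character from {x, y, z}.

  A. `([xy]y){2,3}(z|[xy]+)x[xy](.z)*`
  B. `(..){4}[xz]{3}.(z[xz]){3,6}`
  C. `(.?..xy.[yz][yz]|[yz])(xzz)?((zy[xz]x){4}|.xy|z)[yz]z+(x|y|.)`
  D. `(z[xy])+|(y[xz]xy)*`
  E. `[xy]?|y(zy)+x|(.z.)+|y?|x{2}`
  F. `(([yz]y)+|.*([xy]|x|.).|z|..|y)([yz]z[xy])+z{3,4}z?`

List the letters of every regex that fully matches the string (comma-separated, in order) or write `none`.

A → match
B → no match
C → no match
D → no match
E → no match
F → no match

A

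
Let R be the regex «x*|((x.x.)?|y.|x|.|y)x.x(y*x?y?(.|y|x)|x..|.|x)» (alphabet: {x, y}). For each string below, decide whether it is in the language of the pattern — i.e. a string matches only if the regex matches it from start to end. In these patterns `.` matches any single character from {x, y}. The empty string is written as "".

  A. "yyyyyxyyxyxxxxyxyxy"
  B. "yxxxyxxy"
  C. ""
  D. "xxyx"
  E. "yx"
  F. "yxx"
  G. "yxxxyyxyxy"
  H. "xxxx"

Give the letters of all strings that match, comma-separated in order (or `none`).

C, H

A → no match
B → no match
C → match
D → no match
E → no match
F → no match
G → no match
H → match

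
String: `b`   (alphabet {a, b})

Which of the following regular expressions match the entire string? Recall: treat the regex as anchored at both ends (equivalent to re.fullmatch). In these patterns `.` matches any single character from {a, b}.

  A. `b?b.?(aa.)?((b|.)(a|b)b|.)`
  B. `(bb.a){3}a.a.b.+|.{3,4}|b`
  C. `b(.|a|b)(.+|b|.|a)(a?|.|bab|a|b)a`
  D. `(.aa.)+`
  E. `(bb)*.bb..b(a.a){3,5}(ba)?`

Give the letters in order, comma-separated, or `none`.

A → no match
B → match
C → no match — must end with `a`
D → no match
E → no match

B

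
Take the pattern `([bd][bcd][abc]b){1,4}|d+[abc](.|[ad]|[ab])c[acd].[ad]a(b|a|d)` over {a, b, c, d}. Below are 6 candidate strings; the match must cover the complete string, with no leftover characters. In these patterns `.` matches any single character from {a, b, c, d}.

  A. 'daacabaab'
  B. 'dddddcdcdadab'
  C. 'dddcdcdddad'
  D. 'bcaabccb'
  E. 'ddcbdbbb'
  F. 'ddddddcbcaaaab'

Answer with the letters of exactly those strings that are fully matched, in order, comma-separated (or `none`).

A → match
B → match
C → match
D → no match
E → match
F → match

A, B, C, E, F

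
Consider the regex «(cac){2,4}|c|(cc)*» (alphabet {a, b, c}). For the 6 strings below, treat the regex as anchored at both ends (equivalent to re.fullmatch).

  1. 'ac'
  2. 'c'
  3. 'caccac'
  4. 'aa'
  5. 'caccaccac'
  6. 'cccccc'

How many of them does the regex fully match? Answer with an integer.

1 → no match
2 → match
3 → match
4 → no match
5 → match
6 → match
Total matched: 4

4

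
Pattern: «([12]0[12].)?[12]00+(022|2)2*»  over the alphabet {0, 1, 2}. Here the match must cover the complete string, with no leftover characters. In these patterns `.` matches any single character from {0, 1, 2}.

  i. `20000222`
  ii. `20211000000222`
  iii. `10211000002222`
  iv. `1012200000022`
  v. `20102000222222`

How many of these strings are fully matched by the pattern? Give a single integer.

i → match
ii → match
iii → match
iv → match
v → match
Total matched: 5

5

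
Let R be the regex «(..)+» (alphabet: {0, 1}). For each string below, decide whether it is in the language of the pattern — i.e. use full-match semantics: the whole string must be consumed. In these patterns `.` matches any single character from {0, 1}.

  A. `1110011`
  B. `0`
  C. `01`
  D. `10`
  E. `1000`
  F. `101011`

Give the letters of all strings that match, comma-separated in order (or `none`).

C, D, E, F

A → no match
B → no match
C → match
D → match
E → match
F → match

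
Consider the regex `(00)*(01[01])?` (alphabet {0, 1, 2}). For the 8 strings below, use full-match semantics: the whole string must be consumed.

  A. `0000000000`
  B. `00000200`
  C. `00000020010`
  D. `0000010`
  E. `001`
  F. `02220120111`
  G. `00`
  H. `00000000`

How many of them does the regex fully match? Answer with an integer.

A → match
B → no match
C → no match
D → match
E → no match
F → no match
G → match
H → match
Total matched: 4

4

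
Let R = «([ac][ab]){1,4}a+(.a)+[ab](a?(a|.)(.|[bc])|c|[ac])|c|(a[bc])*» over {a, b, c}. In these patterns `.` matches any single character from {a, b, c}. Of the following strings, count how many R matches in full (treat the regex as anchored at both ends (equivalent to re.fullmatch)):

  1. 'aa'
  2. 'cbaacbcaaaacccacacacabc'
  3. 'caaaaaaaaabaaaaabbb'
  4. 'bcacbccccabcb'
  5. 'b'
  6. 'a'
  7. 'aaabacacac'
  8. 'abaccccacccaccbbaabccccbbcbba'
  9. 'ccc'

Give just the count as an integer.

1. 'aa' → no match
2 → no match
3 → match
4 → no match
5. 'b' → no match
6. 'a' → no match
7. 'aaabacacac' → no match
8 → no match
9. 'ccc' → no match
Total matched: 1

1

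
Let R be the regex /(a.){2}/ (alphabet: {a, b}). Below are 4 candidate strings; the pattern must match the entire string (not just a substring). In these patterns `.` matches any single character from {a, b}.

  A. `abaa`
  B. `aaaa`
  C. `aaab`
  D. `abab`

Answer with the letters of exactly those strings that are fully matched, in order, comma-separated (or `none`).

A, B, C, D

A. `abaa` → match
B. `aaaa` → match
C. `aaab` → match
D. `abab` → match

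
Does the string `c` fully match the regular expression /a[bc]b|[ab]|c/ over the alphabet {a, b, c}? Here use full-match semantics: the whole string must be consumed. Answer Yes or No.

Yes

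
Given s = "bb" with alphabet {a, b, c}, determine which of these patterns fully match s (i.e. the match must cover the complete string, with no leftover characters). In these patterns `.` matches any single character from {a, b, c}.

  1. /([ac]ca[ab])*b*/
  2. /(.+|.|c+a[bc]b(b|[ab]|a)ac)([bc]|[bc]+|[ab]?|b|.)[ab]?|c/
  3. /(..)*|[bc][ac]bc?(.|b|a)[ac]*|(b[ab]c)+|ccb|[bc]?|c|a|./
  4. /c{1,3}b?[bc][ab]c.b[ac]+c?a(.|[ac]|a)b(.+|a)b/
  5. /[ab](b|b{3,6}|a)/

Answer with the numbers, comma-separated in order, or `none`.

1, 2, 3, 5

1 → match
2 → match
3 → match
4 → no match — must start with "c"
5 → match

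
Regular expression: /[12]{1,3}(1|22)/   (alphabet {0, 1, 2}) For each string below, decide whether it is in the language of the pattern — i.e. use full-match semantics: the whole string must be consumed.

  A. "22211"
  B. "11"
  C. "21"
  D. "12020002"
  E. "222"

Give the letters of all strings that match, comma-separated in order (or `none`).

B, C, E

A → no match
B → match
C → match
D → no match
E → match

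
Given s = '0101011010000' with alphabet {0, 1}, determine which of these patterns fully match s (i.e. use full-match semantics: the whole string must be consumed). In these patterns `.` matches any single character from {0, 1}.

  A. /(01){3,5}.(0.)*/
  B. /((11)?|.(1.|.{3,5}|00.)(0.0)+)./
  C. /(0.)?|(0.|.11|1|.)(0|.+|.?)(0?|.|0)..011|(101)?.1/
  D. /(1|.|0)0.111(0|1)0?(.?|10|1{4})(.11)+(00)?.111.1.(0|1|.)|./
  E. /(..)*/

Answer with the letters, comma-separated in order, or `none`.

A → match
B → no match
C → no match
D → no match
E → no match

A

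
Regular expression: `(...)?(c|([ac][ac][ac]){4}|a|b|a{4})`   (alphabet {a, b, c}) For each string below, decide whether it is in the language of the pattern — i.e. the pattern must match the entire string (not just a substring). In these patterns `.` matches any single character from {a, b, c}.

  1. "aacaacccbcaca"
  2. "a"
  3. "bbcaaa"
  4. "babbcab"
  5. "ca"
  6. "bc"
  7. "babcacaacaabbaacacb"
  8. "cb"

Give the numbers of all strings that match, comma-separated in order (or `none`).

2

1 → no match
2. "a" → match
3. "bbcaaa" → no match
4. "babbcab" → no match
5. "ca" → no match
6. "bc" → no match
7 → no match
8. "cb" → no match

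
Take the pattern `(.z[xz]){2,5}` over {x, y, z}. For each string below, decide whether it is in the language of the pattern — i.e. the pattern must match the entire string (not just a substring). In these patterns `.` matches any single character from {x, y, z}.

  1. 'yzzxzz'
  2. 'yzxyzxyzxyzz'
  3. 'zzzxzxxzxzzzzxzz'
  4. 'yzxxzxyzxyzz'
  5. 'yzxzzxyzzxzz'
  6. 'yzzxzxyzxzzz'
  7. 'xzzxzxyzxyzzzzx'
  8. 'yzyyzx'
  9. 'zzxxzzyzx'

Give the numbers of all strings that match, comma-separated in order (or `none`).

1, 2, 4, 5, 6, 7, 9

1 → match
2 → match
3 → no match
4 → match
5 → match
6 → match
7 → match
8 → no match
9 → match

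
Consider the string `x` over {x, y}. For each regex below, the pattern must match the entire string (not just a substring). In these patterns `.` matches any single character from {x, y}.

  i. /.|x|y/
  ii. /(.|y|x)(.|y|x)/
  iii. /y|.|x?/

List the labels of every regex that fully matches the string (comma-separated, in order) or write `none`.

i → match
ii → no match
iii → match

i, iii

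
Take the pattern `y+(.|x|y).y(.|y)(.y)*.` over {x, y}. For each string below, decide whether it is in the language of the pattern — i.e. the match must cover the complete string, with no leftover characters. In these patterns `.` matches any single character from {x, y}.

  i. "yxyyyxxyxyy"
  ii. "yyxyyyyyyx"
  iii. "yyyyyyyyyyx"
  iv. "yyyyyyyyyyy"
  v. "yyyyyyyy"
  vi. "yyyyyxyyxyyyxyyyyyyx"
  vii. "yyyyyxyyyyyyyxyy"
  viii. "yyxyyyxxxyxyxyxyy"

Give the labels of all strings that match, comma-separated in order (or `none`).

i → no match
ii → match
iii → match
iv → match
v → match
vi → no match
vii → match
viii → no match

ii, iii, iv, v, vii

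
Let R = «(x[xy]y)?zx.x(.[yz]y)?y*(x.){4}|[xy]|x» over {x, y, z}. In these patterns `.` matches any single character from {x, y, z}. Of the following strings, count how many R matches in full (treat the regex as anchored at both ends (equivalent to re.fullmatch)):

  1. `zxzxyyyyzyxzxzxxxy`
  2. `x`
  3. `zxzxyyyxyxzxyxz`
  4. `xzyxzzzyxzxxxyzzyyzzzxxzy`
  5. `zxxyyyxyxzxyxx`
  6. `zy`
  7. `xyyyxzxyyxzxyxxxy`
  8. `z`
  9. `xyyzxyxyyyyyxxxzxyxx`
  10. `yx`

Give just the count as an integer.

3

1 → no match
2 → match
3 → match
4 → no match
5 → no match
6 → no match
7 → no match
8 → no match
9 → match
10 → no match
Total matched: 3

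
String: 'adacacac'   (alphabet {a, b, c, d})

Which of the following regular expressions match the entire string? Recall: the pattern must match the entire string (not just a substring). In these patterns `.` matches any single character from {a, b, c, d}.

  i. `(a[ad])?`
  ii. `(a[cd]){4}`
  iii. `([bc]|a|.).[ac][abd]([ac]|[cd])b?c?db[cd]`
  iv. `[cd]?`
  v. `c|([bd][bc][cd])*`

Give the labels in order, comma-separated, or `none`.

i → no match
ii → match
iii → no match
iv → no match
v → no match

ii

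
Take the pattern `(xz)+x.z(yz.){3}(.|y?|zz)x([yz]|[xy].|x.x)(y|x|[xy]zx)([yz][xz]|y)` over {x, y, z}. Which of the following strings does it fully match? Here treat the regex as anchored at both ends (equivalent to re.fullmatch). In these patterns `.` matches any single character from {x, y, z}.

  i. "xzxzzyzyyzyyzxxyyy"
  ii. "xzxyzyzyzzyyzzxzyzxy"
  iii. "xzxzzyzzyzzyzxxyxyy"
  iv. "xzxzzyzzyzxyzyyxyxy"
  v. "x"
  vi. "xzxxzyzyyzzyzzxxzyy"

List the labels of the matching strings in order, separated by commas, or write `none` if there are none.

i → match
ii → no match
iii → match
iv → match
v. "x" → no match — must start with "xz"
vi → match

i, iii, iv, vi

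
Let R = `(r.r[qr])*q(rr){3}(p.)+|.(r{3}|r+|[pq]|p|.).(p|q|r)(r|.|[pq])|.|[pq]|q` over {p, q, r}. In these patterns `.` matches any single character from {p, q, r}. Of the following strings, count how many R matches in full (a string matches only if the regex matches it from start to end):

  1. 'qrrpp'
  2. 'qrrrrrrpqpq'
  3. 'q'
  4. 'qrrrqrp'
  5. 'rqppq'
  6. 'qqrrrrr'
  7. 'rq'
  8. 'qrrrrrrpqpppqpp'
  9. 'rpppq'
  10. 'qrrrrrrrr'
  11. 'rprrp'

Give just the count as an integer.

1. 'qrrpp' → match
2. 'qrrrrrrpqpq' → match
3. 'q' → match
4. 'qrrrqrp' → match
5. 'rqppq' → match
6. 'qqrrrrr' → no match
7. 'rq' → no match
8 → match
9. 'rpppq' → match
10. 'qrrrrrrrr' → match
11. 'rprrp' → match
Total matched: 9

9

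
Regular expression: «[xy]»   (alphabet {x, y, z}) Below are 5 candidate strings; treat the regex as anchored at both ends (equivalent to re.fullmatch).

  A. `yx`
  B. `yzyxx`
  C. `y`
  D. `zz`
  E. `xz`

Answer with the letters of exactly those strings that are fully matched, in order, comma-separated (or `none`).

C

A → no match
B → no match
C → match
D → no match
E → no match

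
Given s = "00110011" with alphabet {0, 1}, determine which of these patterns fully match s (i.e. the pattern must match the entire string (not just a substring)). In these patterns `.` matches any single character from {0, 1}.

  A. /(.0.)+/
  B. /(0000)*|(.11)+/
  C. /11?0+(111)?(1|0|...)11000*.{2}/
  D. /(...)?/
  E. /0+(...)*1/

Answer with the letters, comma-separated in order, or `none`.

E

A → no match
B → no match
C → no match — must start with "1"
D → no match
E → match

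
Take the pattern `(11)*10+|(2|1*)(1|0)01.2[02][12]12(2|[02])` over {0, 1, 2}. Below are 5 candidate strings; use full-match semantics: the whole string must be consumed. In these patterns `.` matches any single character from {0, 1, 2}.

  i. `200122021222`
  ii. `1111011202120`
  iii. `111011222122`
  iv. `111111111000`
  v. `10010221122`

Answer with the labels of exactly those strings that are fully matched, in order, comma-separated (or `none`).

i → no match
ii → match
iii → match
iv → match
v → match

ii, iii, iv, v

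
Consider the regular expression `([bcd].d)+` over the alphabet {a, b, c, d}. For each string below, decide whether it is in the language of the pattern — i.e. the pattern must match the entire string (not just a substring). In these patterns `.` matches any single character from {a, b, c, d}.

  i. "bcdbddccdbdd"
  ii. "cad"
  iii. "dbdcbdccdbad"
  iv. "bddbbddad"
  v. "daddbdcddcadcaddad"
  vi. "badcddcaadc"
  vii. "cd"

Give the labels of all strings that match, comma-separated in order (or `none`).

i, ii, iii, iv, v

i → match
ii → match
iii → match
iv → match
v → match
vi → no match — must end with "d"
vii → no match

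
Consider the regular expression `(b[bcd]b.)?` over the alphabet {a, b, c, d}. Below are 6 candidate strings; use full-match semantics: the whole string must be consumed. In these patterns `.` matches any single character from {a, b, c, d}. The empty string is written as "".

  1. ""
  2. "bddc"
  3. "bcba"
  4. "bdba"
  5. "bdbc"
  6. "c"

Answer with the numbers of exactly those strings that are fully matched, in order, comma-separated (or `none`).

1, 3, 4, 5

1. "" → match
2. "bddc" → no match
3. "bcba" → match
4. "bdba" → match
5. "bdbc" → match
6. "c" → no match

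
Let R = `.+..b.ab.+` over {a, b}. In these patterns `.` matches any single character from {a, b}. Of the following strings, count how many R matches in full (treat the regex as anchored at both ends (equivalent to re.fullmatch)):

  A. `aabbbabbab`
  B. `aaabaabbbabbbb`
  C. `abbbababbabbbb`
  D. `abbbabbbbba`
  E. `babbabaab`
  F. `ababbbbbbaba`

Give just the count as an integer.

A → match
B → match
C → match
D → no match
E → no match
F → match
Total matched: 4

4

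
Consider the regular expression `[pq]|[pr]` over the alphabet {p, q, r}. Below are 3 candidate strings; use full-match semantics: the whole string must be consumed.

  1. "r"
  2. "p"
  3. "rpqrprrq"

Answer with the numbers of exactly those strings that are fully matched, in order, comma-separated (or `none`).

1, 2

1 → match
2 → match
3 → no match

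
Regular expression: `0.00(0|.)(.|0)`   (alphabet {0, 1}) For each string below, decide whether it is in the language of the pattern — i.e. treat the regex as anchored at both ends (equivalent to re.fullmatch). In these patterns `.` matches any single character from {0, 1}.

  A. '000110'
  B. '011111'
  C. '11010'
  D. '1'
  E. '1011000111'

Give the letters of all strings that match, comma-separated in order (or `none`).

none

A → no match
B → no match
C → no match — must start with '0'
D → no match — must start with '0'
E → no match — must start with '0'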